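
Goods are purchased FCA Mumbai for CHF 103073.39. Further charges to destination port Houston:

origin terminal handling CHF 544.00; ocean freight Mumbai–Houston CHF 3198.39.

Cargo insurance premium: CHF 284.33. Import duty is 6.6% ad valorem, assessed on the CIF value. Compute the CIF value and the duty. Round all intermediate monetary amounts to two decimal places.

CIF value: CHF 107100.11; import duty: CHF 7068.61

CIF = FCA price + pre-shipment costs + freight + insurance
CIF = 103073.39 + 544.00 + 3198.39 + 284.33 = 107100.11
Import duty = 107100.11 × 6.6% = 7068.61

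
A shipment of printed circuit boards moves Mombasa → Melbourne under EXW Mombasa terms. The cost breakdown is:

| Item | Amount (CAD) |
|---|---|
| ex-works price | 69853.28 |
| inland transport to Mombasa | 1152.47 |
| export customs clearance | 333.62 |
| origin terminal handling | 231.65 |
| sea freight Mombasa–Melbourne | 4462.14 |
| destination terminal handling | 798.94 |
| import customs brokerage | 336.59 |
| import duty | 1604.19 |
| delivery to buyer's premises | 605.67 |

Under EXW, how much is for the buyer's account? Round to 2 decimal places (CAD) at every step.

Buyer's account: CAD 9525.27

EXW: the seller makes goods available at their premises; the buyer bears all onward costs.
Seller's account: goods 69853.28 = 69853.28
Buyer's account: inland to port 1152.47 + export clearance 333.62 + origin terminal 231.65 + freight 4462.14 + destination terminal 798.94 + brokerage 336.59 + duty 1604.19 + delivery 605.67 = 9525.27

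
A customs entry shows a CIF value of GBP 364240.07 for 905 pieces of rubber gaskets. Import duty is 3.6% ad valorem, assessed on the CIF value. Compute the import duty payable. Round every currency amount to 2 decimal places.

Import duty = 364240.07 × 3.6% = 13112.64

Import duty: GBP 13112.64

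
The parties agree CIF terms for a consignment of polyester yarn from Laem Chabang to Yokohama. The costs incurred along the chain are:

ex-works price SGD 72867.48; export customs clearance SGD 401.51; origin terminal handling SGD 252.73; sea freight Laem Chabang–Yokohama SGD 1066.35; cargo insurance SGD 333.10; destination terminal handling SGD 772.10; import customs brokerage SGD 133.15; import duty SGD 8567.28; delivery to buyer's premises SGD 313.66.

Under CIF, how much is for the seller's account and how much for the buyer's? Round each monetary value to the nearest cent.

CIF: the seller pays costs through ocean freight and marine insurance to the destination port.
Seller's account: goods 72867.48 + export clearance 401.51 + origin terminal 252.73 + freight 1066.35 + insurance 333.10 = 74921.17
Buyer's account: destination terminal 772.10 + brokerage 133.15 + duty 8567.28 + delivery 313.66 = 9786.19

Seller: SGD 74921.17; buyer: SGD 9786.19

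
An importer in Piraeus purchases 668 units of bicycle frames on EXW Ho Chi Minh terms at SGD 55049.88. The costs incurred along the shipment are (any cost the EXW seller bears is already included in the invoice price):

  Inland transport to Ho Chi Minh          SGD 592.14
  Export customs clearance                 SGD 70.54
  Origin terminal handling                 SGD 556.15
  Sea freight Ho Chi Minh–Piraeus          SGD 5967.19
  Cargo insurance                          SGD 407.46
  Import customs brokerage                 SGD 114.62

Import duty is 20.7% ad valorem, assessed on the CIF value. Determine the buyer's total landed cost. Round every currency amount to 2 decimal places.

Total landed cost: SGD 75725.16

EXW: the seller makes goods available at their premises; the buyer bears all onward costs.
CIF value = EXW price + inland to port + export clearance + origin terminal + freight + insurance = 55049.88 + 592.14 + 70.54 + 556.15 + 5967.19 + 407.46 = 62643.36
Import duty = 62643.36 × 20.7% = 12967.18
Buyer bears: inland to port 592.14 + export clearance 70.54 + origin terminal 556.15 + freight 5967.19 + insurance 407.46 + brokerage 114.62 + duty 12967.18 = 20675.28
Landed cost = invoice 55049.88 + 20675.28 = 75725.16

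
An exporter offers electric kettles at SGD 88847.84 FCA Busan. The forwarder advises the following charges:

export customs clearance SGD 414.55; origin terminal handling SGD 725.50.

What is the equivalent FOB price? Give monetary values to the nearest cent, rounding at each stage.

FOB price: SGD 89573.34

Not relevant to the conversion: export clearance — on the seller under both FCA and FOB; already in the FCA price and stays in the FOB price.
From FCA to FOB, the seller additionally bears: origin terminal.
FOB price = 88847.84 + 725.50 = 89573.34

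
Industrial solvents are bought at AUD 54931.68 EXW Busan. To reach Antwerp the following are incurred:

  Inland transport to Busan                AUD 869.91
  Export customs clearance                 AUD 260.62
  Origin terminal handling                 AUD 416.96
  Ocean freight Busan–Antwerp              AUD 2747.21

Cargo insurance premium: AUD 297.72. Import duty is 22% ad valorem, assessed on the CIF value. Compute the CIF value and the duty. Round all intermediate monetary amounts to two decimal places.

CIF value: AUD 59524.10; import duty: AUD 13095.30

CIF = EXW price + pre-shipment costs + freight + insurance
CIF = 54931.68 + 869.91 + 260.62 + 416.96 + 2747.21 + 297.72 = 59524.10
Import duty = 59524.10 × 22% = 13095.30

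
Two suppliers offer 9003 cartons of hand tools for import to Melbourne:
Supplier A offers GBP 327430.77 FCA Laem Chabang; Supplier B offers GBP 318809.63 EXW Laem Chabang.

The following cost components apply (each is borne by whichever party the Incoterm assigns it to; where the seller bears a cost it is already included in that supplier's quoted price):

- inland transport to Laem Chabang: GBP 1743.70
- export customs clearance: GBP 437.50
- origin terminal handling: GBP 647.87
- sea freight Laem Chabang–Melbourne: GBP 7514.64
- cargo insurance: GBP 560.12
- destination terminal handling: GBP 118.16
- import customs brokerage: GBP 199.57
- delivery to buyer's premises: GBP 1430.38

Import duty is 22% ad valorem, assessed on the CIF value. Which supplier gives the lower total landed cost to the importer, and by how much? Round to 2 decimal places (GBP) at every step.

Supplier B is cheaper by GBP 7856.73

Supplier A (FCA):
CIF value = FCA price + origin terminal + freight + insurance = 327430.77 + 647.87 + 7514.64 + 560.12 = 336153.40
Import duty = 336153.40 × 22% = 73953.75
Buyer bears (A): 647.87 + 7514.64 + 560.12 + 118.16 + 199.57 + 1430.38 = 10470.74
Landed cost (A) = invoice 327430.77 + 10470.74 + duty 73953.75 = 411855.26
Supplier B (EXW):
CIF value = EXW price + inland to port + export clearance + origin terminal + freight + insurance = 318809.63 + 1743.70 + 437.50 + 647.87 + 7514.64 + 560.12 = 329713.46
Import duty = 329713.46 × 22% = 72536.96
Buyer bears (B): 1743.70 + 437.50 + 647.87 + 7514.64 + 560.12 + 118.16 + 199.57 + 1430.38 = 12651.94
Landed cost (B) = invoice 318809.63 + 12651.94 + duty 72536.96 = 403998.53
Difference = |411855.26 − 403998.53| = 7856.73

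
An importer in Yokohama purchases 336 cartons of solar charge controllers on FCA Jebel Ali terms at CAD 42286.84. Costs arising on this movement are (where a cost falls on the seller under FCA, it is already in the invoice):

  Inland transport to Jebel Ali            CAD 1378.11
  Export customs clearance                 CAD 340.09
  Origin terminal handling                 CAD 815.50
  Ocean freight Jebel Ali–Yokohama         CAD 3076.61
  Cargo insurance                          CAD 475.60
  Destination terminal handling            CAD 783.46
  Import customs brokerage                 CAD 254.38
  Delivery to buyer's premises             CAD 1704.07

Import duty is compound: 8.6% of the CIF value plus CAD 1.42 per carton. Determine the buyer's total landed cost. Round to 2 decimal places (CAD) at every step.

Total landed cost: CAD 53885.87

FCA: the seller delivers export-cleared goods to the carrier; the buyer bears costs from that point.
Already in the invoice (seller's account under FCA): inland to port, export clearance — exclude.
CIF value = FCA price + origin terminal + freight + insurance = 42286.84 + 815.50 + 3076.61 + 475.60 = 46654.55
Ad valorem component: 46654.55 × 8.6% = 4012.29
Specific component: 336 × 1.42 = 477.12
Import duty = 4012.29 + 477.12 = 4489.41
Buyer bears: origin terminal 815.50 + freight 3076.61 + insurance 475.60 + destination terminal 783.46 + brokerage 254.38 + delivery 1704.07 + duty 4489.41 = 11599.03
Landed cost = invoice 42286.84 + 11599.03 = 53885.87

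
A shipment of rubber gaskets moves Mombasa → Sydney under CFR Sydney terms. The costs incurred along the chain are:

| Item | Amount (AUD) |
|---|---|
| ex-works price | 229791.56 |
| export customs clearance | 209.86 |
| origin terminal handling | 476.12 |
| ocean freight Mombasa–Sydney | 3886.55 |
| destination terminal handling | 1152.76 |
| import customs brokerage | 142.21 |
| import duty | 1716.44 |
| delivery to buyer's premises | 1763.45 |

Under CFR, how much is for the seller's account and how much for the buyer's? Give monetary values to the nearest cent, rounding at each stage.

Seller: AUD 234364.09; buyer: AUD 4774.86

CFR: the seller pays costs through ocean freight to the destination port, but not insurance.
Seller's account: goods 229791.56 + export clearance 209.86 + origin terminal 476.12 + freight 3886.55 = 234364.09
Buyer's account: destination terminal 1152.76 + brokerage 142.21 + duty 1716.44 + delivery 1763.45 = 4774.86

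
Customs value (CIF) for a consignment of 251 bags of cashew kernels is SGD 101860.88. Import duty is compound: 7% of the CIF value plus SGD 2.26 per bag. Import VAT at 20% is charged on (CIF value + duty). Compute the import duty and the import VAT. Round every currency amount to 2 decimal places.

Ad valorem component: 101860.88 × 7% = 7130.26
Specific component: 251 × 2.26 = 567.26
Import duty = 7130.26 + 567.26 = 7697.52
VAT base = CIF + duty = 101860.88 + 7697.52 = 109558.40
Import VAT = 109558.40 × 20% = 21911.68

Import duty: SGD 7697.52; import VAT: SGD 21911.68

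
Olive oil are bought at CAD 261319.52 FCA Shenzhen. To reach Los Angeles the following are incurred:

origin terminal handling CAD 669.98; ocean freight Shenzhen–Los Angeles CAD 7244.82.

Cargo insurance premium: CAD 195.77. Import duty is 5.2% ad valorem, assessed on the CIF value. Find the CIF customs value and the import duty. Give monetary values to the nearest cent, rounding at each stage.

CIF value: CAD 269430.09; import duty: CAD 14010.36

CIF = FCA price + pre-shipment costs + freight + insurance
CIF = 261319.52 + 669.98 + 7244.82 + 195.77 = 269430.09
Import duty = 269430.09 × 5.2% = 14010.36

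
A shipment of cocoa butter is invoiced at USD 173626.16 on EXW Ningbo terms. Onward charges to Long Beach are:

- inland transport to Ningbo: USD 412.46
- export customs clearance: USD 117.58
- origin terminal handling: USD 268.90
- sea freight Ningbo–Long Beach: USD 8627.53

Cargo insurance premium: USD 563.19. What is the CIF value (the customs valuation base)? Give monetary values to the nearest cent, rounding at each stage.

CIF value: USD 183615.82

CIF = EXW price + pre-shipment costs + freight + insurance
CIF = 173626.16 + 412.46 + 117.58 + 268.90 + 8627.53 + 563.19 = 183615.82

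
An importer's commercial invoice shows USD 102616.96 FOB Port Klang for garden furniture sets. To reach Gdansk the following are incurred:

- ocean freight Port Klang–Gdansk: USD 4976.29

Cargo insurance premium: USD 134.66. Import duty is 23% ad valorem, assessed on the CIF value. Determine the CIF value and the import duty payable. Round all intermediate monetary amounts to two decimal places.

CIF = FOB price + freight + insurance
CIF = 102616.96 + 4976.29 + 134.66 = 107727.91
Import duty = 107727.91 × 23% = 24777.42

CIF value: USD 107727.91; import duty: USD 24777.42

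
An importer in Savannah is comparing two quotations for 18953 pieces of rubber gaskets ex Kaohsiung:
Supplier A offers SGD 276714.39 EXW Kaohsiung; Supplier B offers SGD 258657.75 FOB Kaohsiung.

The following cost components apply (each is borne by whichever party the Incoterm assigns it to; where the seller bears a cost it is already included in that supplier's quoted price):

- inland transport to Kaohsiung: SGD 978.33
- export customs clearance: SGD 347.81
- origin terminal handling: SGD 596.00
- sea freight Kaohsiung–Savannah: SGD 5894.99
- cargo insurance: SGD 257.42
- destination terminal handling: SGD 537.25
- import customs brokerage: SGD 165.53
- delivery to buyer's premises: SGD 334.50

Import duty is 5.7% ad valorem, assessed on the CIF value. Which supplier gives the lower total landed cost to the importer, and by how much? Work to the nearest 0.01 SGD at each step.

Supplier A (EXW):
CIF value = EXW price + inland to port + export clearance + origin terminal + freight + insurance = 276714.39 + 978.33 + 347.81 + 596.00 + 5894.99 + 257.42 = 284788.94
Import duty = 284788.94 × 5.7% = 16232.97
Buyer bears (A): 978.33 + 347.81 + 596.00 + 5894.99 + 257.42 + 537.25 + 165.53 + 334.50 = 9111.83
Landed cost (A) = invoice 276714.39 + 9111.83 + duty 16232.97 = 302059.19
Supplier B (FOB):
CIF value = FOB price + freight + insurance = 258657.75 + 5894.99 + 257.42 = 264810.16
Import duty = 264810.16 × 5.7% = 15094.18
Buyer bears (B): 5894.99 + 257.42 + 537.25 + 165.53 + 334.50 = 7189.69
Landed cost (B) = invoice 258657.75 + 7189.69 + duty 15094.18 = 280941.62
Difference = |302059.19 − 280941.62| = 21117.57

Supplier B is cheaper by SGD 21117.57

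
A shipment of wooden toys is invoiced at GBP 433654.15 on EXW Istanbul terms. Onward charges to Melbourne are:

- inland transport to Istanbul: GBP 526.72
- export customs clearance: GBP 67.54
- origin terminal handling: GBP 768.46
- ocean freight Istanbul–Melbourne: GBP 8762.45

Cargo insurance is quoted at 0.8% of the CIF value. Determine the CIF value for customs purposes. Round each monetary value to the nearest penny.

CIF value: GBP 447358.19

Let C be the CIF value. C = EXW price + pre-shipment costs + freight + 0.8% × C
C − 0.8% × C = 433654.15 + 526.72 + 67.54 + 768.46 + 8762.45
0.992 × C = 443779.32
C = 443779.32 / 0.992 = 447358.19
Insurance premium = 0.8% × 447358.19 = 3578.87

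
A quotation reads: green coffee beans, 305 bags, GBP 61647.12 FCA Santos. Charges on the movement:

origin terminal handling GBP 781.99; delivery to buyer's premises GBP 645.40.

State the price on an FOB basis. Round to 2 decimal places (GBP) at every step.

Not relevant to the conversion: delivery — on the buyer under both terms; not part of either seller's price.
From FCA to FOB, the seller additionally bears: origin terminal.
FOB price = 61647.12 + 781.99 = 62429.11

FOB price: GBP 62429.11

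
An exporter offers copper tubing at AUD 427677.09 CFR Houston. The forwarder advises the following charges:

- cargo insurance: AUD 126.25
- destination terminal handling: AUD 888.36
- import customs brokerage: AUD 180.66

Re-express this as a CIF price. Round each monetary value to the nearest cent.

Not relevant to the conversion: brokerage, destination terminal — on the buyer under both terms; not part of either seller's price.
From CFR to CIF, the seller additionally bears: insurance.
CIF price = 427677.09 + 126.25 = 427803.34

CIF price: AUD 427803.34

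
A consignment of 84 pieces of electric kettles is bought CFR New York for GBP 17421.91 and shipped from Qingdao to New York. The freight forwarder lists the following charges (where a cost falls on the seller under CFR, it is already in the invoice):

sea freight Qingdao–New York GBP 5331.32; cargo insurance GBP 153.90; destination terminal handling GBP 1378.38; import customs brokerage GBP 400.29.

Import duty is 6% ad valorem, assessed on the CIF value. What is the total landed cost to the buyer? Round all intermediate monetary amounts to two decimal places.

CFR: the seller pays costs through ocean freight to the destination port, but not insurance.
Already in the invoice (seller's account under CFR): freight — exclude.
CIF value = CFR price + insurance = 17421.91 + 153.90 = 17575.81
Import duty = 17575.81 × 6% = 1054.55
Buyer bears: insurance 153.90 + destination terminal 1378.38 + brokerage 400.29 + duty 1054.55 = 2987.12
Landed cost = invoice 17421.91 + 2987.12 = 20409.03

Total landed cost: GBP 20409.03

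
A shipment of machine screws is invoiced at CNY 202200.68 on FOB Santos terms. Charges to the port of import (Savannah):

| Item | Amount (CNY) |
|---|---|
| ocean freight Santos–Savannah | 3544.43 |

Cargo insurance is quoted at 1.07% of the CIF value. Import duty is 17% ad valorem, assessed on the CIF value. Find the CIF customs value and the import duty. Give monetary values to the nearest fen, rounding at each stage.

CIF value: CNY 207970.39; import duty: CNY 35354.97

Let C be the CIF value. C = FOB price + freight + 1.07% × C
C − 1.07% × C = 202200.68 + 3544.43
0.9893 × C = 205745.11
C = 205745.11 / 0.9893 = 207970.39
Insurance premium = 1.07% × 207970.39 = 2225.28
Import duty = 207970.39 × 17% = 35354.97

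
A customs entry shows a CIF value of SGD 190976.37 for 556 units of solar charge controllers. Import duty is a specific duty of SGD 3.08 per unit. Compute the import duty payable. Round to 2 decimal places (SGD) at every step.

Import duty: SGD 1712.48

Import duty = 556 × 3.08 = 1712.48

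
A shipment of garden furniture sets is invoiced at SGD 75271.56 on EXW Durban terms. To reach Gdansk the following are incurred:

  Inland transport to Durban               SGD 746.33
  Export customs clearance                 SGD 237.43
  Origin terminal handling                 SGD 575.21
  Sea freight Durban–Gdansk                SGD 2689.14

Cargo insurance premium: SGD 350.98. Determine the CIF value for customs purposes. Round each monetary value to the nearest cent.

CIF = EXW price + pre-shipment costs + freight + insurance
CIF = 75271.56 + 746.33 + 237.43 + 575.21 + 2689.14 + 350.98 = 79870.65

CIF value: SGD 79870.65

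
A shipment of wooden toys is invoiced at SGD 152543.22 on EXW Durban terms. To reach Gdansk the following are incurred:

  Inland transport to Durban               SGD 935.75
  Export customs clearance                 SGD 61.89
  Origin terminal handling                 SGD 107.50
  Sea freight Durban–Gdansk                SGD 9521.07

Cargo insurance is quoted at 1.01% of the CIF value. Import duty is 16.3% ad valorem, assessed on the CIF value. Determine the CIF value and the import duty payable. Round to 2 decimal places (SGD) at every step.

Let C be the CIF value. C = EXW price + pre-shipment costs + freight + 1.01% × C
C − 1.01% × C = 152543.22 + 935.75 + 61.89 + 107.50 + 9521.07
0.9899 × C = 163169.43
C = 163169.43 / 0.9899 = 164834.26
Insurance premium = 1.01% × 164834.26 = 1664.83
Import duty = 164834.26 × 16.3% = 26867.98

CIF value: SGD 164834.26; import duty: SGD 26867.98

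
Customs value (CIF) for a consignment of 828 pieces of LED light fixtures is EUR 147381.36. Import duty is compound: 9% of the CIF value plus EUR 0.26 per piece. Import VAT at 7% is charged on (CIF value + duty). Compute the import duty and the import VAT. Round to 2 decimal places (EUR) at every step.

Ad valorem component: 147381.36 × 9% = 13264.32
Specific component: 828 × 0.26 = 215.28
Import duty = 13264.32 + 215.28 = 13479.60
VAT base = CIF + duty = 147381.36 + 13479.60 = 160860.96
Import VAT = 160860.96 × 7% = 11260.27

Import duty: EUR 13479.60; import VAT: EUR 11260.27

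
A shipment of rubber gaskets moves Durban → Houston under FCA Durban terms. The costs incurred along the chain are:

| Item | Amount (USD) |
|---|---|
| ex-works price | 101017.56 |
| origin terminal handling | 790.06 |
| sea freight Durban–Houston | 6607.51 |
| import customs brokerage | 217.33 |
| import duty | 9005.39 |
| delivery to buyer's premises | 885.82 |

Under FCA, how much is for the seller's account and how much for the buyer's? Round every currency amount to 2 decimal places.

FCA: the seller delivers export-cleared goods to the carrier; the buyer bears costs from that point.
Seller's account: goods 101017.56 = 101017.56
Buyer's account: origin terminal 790.06 + freight 6607.51 + brokerage 217.33 + duty 9005.39 + delivery 885.82 = 17506.11

Seller: USD 101017.56; buyer: USD 17506.11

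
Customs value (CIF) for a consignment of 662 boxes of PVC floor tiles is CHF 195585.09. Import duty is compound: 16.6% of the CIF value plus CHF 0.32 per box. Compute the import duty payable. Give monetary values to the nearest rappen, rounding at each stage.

Import duty: CHF 32678.96

Ad valorem component: 195585.09 × 16.6% = 32467.12
Specific component: 662 × 0.32 = 211.84
Import duty = 32467.12 + 211.84 = 32678.96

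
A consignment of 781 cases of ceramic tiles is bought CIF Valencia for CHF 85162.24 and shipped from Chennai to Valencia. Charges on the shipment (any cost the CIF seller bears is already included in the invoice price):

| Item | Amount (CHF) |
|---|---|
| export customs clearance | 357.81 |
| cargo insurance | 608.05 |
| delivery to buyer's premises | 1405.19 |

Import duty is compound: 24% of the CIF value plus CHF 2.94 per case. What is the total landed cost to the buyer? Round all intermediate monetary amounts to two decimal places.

CIF: the seller pays costs through ocean freight and marine insurance to the destination port.
Already in the invoice (seller's account under CIF): export clearance, insurance — exclude.
The CIF price already equals the CIF value: 85162.24
Ad valorem component: 85162.24 × 24% = 20438.94
Specific component: 781 × 2.94 = 2296.14
Import duty = 20438.94 + 2296.14 = 22735.08
Buyer bears: delivery 1405.19 + duty 22735.08 = 24140.27
Landed cost = invoice 85162.24 + 24140.27 = 109302.51

Total landed cost: CHF 109302.51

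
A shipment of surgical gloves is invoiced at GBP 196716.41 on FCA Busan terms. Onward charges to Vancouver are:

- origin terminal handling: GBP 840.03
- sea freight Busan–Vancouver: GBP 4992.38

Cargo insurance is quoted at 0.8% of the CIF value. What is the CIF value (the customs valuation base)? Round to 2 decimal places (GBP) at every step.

CIF value: GBP 204182.28

Let C be the CIF value. C = FCA price + pre-shipment costs + freight + 0.8% × C
C − 0.8% × C = 196716.41 + 840.03 + 4992.38
0.992 × C = 202548.82
C = 202548.82 / 0.992 = 204182.28
Insurance premium = 0.8% × 204182.28 = 1633.46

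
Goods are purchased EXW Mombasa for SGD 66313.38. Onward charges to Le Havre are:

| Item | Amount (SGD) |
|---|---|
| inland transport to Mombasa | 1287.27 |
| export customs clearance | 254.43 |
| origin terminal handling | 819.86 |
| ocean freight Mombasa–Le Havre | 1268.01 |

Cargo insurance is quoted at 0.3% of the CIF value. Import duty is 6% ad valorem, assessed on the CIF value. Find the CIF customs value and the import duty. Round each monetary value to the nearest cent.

CIF value: SGD 70153.41; import duty: SGD 4209.20

Let C be the CIF value. C = EXW price + pre-shipment costs + freight + 0.3% × C
C − 0.3% × C = 66313.38 + 1287.27 + 254.43 + 819.86 + 1268.01
0.997 × C = 69942.95
C = 69942.95 / 0.997 = 70153.41
Insurance premium = 0.3% × 70153.41 = 210.46
Import duty = 70153.41 × 6% = 4209.20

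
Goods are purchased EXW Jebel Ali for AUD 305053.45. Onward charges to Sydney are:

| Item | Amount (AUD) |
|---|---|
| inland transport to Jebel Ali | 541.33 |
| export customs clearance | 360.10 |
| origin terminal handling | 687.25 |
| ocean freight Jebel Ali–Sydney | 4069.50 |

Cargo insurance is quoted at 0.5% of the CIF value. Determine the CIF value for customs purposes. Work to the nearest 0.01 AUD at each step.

Let C be the CIF value. C = EXW price + pre-shipment costs + freight + 0.5% × C
C − 0.5% × C = 305053.45 + 541.33 + 360.10 + 687.25 + 4069.50
0.995 × C = 310711.63
C = 310711.63 / 0.995 = 312272.99
Insurance premium = 0.5% × 312272.99 = 1561.36

CIF value: AUD 312272.99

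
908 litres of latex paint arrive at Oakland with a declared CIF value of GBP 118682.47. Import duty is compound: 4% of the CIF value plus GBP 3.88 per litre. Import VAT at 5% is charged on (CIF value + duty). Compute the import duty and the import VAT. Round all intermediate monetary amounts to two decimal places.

Ad valorem component: 118682.47 × 4% = 4747.30
Specific component: 908 × 3.88 = 3523.04
Import duty = 4747.30 + 3523.04 = 8270.34
VAT base = CIF + duty = 118682.47 + 8270.34 = 126952.81
Import VAT = 126952.81 × 5% = 6347.64

Import duty: GBP 8270.34; import VAT: GBP 6347.64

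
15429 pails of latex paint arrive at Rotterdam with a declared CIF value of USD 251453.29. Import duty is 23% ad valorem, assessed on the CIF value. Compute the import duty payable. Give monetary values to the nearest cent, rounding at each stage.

Import duty = 251453.29 × 23% = 57834.26

Import duty: USD 57834.26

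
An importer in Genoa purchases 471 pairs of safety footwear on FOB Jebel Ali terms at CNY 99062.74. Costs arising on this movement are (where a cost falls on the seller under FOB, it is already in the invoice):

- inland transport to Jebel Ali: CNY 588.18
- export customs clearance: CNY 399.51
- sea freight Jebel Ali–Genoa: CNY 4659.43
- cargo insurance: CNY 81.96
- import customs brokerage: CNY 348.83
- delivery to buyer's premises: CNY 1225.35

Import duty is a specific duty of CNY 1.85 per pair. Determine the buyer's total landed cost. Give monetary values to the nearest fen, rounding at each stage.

FOB: the seller bears costs until goods are on board at the origin port; the buyer bears freight, insurance and all costs thereafter.
Already in the invoice (seller's account under FOB): inland to port, export clearance — exclude.
CIF value = FOB price + freight + insurance = 99062.74 + 4659.43 + 81.96 = 103804.13
Import duty = 471 × 1.85 = 871.35
Buyer bears: freight 4659.43 + insurance 81.96 + brokerage 348.83 + delivery 1225.35 + duty 871.35 = 7186.92
Landed cost = invoice 99062.74 + 7186.92 = 106249.66

Total landed cost: CNY 106249.66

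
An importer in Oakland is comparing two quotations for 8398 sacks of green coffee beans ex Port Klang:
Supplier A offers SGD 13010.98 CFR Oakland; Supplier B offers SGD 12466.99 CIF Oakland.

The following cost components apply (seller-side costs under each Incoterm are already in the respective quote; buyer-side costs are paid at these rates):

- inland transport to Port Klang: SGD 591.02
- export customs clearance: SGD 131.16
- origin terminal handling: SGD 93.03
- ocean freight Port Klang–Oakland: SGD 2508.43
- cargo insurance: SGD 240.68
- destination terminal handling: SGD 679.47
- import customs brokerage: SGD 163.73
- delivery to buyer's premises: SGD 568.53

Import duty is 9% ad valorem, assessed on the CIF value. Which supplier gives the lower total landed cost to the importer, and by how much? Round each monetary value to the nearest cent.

Supplier A (CFR):
CIF value = CFR price + insurance = 13010.98 + 240.68 = 13251.66
Import duty = 13251.66 × 9% = 1192.65
Buyer bears (A): 240.68 + 679.47 + 163.73 + 568.53 = 1652.41
Landed cost (A) = invoice 13010.98 + 1652.41 + duty 1192.65 = 15856.04
Supplier B (CIF):
The CIF price already equals the CIF value: 12466.99
Import duty = 12466.99 × 9% = 1122.03
Buyer bears (B): 679.47 + 163.73 + 568.53 = 1411.73
Landed cost (B) = invoice 12466.99 + 1411.73 + duty 1122.03 = 15000.75
Difference = |15856.04 − 15000.75| = 855.29

Supplier B is cheaper by SGD 855.29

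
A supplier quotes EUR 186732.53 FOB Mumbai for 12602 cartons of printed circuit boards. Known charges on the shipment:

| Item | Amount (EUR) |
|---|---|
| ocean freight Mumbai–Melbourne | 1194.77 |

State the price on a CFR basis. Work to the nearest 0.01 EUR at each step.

From FOB to CFR, the seller additionally bears: freight.
CFR price = 186732.53 + 1194.77 = 187927.30

CFR price: EUR 187927.30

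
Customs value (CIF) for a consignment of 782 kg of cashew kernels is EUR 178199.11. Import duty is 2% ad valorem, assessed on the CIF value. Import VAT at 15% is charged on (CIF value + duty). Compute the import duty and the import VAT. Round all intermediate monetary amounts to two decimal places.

Import duty: EUR 3563.98; import VAT: EUR 27264.46

Import duty = 178199.11 × 2% = 3563.98
VAT base = CIF + duty = 178199.11 + 3563.98 = 181763.09
Import VAT = 181763.09 × 15% = 27264.46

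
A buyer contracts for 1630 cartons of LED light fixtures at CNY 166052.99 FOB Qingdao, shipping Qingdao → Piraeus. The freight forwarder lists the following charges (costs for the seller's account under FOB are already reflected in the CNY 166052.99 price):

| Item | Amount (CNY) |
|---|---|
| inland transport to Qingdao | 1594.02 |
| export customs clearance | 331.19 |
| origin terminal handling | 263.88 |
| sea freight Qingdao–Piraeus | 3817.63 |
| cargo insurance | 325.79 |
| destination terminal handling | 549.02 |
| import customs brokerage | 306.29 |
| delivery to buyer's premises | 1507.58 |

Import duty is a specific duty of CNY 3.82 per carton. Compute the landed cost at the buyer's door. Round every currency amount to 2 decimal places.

Total landed cost: CNY 178785.90

FOB: the seller bears costs until goods are on board at the origin port; the buyer bears freight, insurance and all costs thereafter.
Already in the invoice (seller's account under FOB): inland to port, export clearance, origin terminal — exclude.
CIF value = FOB price + freight + insurance = 166052.99 + 3817.63 + 325.79 = 170196.41
Import duty = 1630 × 3.82 = 6226.60
Buyer bears: freight 3817.63 + insurance 325.79 + destination terminal 549.02 + brokerage 306.29 + delivery 1507.58 + duty 6226.60 = 12732.91
Landed cost = invoice 166052.99 + 12732.91 = 178785.90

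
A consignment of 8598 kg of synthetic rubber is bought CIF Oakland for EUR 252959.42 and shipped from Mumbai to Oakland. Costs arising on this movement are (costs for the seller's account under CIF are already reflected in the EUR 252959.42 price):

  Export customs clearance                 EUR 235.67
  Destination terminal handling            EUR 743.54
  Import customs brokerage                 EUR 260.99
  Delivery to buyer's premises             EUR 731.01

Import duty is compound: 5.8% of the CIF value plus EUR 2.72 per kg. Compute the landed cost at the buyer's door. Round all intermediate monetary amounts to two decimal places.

Total landed cost: EUR 292753.17

CIF: the seller pays costs through ocean freight and marine insurance to the destination port.
Already in the invoice (seller's account under CIF): export clearance — exclude.
The CIF price already equals the CIF value: 252959.42
Ad valorem component: 252959.42 × 5.8% = 14671.65
Specific component: 8598 × 2.72 = 23386.56
Import duty = 14671.65 + 23386.56 = 38058.21
Buyer bears: destination terminal 743.54 + brokerage 260.99 + delivery 731.01 + duty 38058.21 = 39793.75
Landed cost = invoice 252959.42 + 39793.75 = 292753.17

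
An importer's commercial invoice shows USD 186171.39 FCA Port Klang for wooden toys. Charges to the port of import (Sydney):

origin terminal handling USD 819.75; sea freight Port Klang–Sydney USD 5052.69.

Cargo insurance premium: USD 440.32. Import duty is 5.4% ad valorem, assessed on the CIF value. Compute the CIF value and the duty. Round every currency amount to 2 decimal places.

CIF = FCA price + pre-shipment costs + freight + insurance
CIF = 186171.39 + 819.75 + 5052.69 + 440.32 = 192484.15
Import duty = 192484.15 × 5.4% = 10394.14

CIF value: USD 192484.15; import duty: USD 10394.14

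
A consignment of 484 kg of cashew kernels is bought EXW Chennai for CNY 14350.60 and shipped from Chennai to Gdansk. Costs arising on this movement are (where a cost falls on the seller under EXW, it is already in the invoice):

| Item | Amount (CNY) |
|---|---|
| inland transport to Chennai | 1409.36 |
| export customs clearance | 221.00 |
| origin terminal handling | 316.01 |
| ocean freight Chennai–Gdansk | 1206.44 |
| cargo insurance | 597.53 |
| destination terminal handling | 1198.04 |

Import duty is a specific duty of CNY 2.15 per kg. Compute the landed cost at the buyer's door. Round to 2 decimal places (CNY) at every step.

EXW: the seller makes goods available at their premises; the buyer bears all onward costs.
CIF value = EXW price + inland to port + export clearance + origin terminal + freight + insurance = 14350.60 + 1409.36 + 221.00 + 316.01 + 1206.44 + 597.53 = 18100.94
Import duty = 484 × 2.15 = 1040.60
Buyer bears: inland to port 1409.36 + export clearance 221.00 + origin terminal 316.01 + freight 1206.44 + insurance 597.53 + destination terminal 1198.04 + duty 1040.60 = 5988.98
Landed cost = invoice 14350.60 + 5988.98 = 20339.58

Total landed cost: CNY 20339.58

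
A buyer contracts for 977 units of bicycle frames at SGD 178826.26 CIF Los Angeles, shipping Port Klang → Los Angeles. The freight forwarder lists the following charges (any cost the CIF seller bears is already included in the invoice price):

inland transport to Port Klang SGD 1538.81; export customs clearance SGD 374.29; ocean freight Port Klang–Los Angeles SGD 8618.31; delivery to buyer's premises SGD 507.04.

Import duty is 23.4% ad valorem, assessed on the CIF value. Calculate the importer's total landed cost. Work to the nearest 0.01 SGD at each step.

CIF: the seller pays costs through ocean freight and marine insurance to the destination port.
Already in the invoice (seller's account under CIF): inland to port, export clearance, freight — exclude.
The CIF price already equals the CIF value: 178826.26
Import duty = 178826.26 × 23.4% = 41845.34
Buyer bears: delivery 507.04 + duty 41845.34 = 42352.38
Landed cost = invoice 178826.26 + 42352.38 = 221178.64

Total landed cost: SGD 221178.64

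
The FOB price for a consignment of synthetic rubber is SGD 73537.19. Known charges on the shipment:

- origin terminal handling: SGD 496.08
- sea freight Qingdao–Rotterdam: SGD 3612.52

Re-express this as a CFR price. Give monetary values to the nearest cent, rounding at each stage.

CFR price: SGD 77149.71

Not relevant to the conversion: origin terminal — on the seller under both FOB and CFR; already in the FOB price and stays in the CFR price.
From FOB to CFR, the seller additionally bears: freight.
CFR price = 73537.19 + 3612.52 = 77149.71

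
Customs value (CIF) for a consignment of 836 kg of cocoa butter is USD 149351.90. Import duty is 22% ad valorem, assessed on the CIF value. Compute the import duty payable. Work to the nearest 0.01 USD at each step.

Import duty = 149351.90 × 22% = 32857.42

Import duty: USD 32857.42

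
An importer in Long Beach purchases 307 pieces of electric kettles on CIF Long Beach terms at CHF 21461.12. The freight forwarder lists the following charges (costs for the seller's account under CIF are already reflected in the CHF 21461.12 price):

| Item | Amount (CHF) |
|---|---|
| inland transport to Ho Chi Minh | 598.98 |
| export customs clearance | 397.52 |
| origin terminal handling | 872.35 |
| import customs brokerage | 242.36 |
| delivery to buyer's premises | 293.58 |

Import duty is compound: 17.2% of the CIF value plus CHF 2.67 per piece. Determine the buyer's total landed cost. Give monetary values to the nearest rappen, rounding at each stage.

Total landed cost: CHF 26508.06

CIF: the seller pays costs through ocean freight and marine insurance to the destination port.
Already in the invoice (seller's account under CIF): inland to port, export clearance, origin terminal — exclude.
The CIF price already equals the CIF value: 21461.12
Ad valorem component: 21461.12 × 17.2% = 3691.31
Specific component: 307 × 2.67 = 819.69
Import duty = 3691.31 + 819.69 = 4511.00
Buyer bears: brokerage 242.36 + delivery 293.58 + duty 4511.00 = 5046.94
Landed cost = invoice 21461.12 + 5046.94 = 26508.06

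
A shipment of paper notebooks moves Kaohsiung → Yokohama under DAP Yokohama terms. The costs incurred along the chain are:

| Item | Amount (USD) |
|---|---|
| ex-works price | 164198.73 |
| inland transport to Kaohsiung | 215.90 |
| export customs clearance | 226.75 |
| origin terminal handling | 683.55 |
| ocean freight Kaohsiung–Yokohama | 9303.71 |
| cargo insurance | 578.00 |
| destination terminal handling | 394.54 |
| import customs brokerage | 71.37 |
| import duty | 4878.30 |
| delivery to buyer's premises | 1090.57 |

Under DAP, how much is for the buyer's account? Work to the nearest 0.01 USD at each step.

DAP: the seller bears all costs to the named destination except import duty and clearance.
Seller's account: goods 164198.73 + inland to port 215.90 + export clearance 226.75 + origin terminal 683.55 + freight 9303.71 + insurance 578.00 + destination terminal 394.54 + delivery 1090.57 = 176691.75
Buyer's account: brokerage 71.37 + duty 4878.30 = 4949.67

Buyer's account: USD 4949.67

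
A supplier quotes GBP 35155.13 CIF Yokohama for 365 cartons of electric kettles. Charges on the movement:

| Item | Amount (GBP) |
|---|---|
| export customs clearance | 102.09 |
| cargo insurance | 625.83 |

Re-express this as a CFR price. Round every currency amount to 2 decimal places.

Not relevant to the conversion: export clearance — on the seller under both CIF and CFR; already in the CIF price and stays in the CFR price.
From CIF to CFR, the seller no longer bears: insurance.
CFR price = 35155.13 − 625.83 = 34529.30

CFR price: GBP 34529.30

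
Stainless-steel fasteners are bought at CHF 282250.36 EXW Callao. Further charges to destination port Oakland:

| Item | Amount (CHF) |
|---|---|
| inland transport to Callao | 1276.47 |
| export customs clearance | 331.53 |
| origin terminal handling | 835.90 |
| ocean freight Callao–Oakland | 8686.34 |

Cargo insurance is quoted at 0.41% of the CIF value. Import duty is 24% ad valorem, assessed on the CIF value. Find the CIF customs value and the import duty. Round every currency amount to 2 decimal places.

Let C be the CIF value. C = EXW price + pre-shipment costs + freight + 0.41% × C
C − 0.41% × C = 282250.36 + 1276.47 + 331.53 + 835.90 + 8686.34
0.9959 × C = 293380.60
C = 293380.60 / 0.9959 = 294588.41
Insurance premium = 0.41% × 294588.41 = 1207.81
Import duty = 294588.41 × 24% = 70701.22

CIF value: CHF 294588.41; import duty: CHF 70701.22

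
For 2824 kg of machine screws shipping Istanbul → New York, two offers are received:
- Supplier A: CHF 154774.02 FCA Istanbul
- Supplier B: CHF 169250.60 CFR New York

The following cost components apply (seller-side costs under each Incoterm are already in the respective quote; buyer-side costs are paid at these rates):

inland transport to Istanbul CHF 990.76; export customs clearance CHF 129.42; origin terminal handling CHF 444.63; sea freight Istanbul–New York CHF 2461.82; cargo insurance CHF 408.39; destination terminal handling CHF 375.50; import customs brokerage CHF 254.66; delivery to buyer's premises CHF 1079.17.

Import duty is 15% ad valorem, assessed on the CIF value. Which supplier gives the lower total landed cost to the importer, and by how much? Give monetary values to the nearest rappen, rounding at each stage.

Supplier A is cheaper by CHF 13305.65

Supplier A (FCA):
CIF value = FCA price + origin terminal + freight + insurance = 154774.02 + 444.63 + 2461.82 + 408.39 = 158088.86
Import duty = 158088.86 × 15% = 23713.33
Buyer bears (A): 444.63 + 2461.82 + 408.39 + 375.50 + 254.66 + 1079.17 = 5024.17
Landed cost (A) = invoice 154774.02 + 5024.17 + duty 23713.33 = 183511.52
Supplier B (CFR):
CIF value = CFR price + insurance = 169250.60 + 408.39 = 169658.99
Import duty = 169658.99 × 15% = 25448.85
Buyer bears (B): 408.39 + 375.50 + 254.66 + 1079.17 = 2117.72
Landed cost (B) = invoice 169250.60 + 2117.72 + duty 25448.85 = 196817.17
Difference = |183511.52 − 196817.17| = 13305.65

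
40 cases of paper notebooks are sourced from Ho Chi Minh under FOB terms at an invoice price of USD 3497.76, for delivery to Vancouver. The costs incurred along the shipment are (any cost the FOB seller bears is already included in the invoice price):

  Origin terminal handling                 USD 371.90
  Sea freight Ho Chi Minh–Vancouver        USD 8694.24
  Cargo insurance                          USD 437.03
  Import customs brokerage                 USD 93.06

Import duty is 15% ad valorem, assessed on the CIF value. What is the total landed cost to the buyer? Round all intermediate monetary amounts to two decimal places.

Total landed cost: USD 14616.44

FOB: the seller bears costs until goods are on board at the origin port; the buyer bears freight, insurance and all costs thereafter.
Already in the invoice (seller's account under FOB): origin terminal — exclude.
CIF value = FOB price + freight + insurance = 3497.76 + 8694.24 + 437.03 = 12629.03
Import duty = 12629.03 × 15% = 1894.35
Buyer bears: freight 8694.24 + insurance 437.03 + brokerage 93.06 + duty 1894.35 = 11118.68
Landed cost = invoice 3497.76 + 11118.68 = 14616.44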